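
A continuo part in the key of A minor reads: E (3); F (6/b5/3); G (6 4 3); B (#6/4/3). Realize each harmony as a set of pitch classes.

E (5/3): E, G, B.
F (6/b5/3): F, A, Cb, D.
G (6/4/3): G, B, C, E.
B (#6/4/3): B, D, E, G#.

E, G, B | F, A, Cb, D | G, B, C, E | B, D, E, G#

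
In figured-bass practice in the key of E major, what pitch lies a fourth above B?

Counting 3 letter steps above B lands on E; in E major, that letter is E.

E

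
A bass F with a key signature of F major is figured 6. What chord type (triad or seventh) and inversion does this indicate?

6 is shorthand for 6/3.
Intervals of 6/3 above the bass form a triad; the bass is the third, so this is first inversion.

triad, first inversion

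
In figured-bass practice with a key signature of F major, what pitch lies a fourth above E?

A

Counting 3 letter steps above E lands on A; in F major, that letter is A.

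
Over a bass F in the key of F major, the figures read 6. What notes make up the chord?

The written figures 6 are shorthand for 6/3: the 3 is implied.
A third above F in this key is A.
A sixth above F in this key is D.
Together with the bass F, this spells D minor in first inversion.

F, A, D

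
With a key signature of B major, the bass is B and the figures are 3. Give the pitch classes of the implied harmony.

The written figures 3 are shorthand for 5/3: the 5 is implied.
A third above B in this key is D#.
A fifth above B in this key is F#.
Together with the bass B, this spells B major in root position.

B, D#, F#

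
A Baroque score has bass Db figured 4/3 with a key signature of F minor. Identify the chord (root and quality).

G half-diminished seventh

The figures 4/3 indicate a seventh chord in second inversion.
In second inversion the root lies a fourth above the bass: a fourth above Db in F minor is G.
The chord tones are Db, F, G, Bb, giving G half-diminished seventh.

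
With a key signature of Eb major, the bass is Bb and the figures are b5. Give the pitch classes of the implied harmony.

Bb, D, Fb

The written figures b5 are shorthand for 5/3: the 3 is implied.
A third above Bb in this key is D.
A fifth above Bb in this key is F, lowered to Fb by the flat.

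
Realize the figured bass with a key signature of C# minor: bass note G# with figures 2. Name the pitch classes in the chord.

G#, A, C#, E

The written figures 2 are shorthand for 6/4/2: the 6/4 are implied.
A second above G# in this key is A.
A fourth above G# in this key is C#.
A sixth above G# in this key is E.
Together with the bass G#, this spells A major seventh in third inversion.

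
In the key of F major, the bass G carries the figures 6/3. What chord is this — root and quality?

E diminished

The figures 6/3 indicate a triad in first inversion.
In first inversion the root lies a sixth above the bass: a sixth above G in F major is E.
The chord tones are G, Bb, E, giving E diminished.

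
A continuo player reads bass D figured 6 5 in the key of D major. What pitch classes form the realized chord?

D, F#, A, B

The written figures 6 5 are shorthand for 6/5/3: the 3 is implied.
A third above D in this key is F#.
A fifth above D in this key is A.
A sixth above D in this key is B.
Together with the bass D, this spells B minor seventh in first inversion.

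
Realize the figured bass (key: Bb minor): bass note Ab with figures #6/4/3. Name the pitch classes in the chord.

A third above Ab in this key is C.
A fourth above Ab in this key is Db.
A sixth above Ab in this key is F, raised to F# by the sharp.

Ab, C, Db, F#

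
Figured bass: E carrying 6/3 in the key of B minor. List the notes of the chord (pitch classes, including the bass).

A third above E in this key is G.
A sixth above E in this key is C#.
Together with the bass E, this spells C# diminished in first inversion.

E, G, C#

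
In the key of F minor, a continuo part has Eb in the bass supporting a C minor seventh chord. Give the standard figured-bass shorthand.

Eb is the third of C minor seventh, so the chord is in first inversion.
A seventh chord in first inversion is figured 6/5/3, conventionally abbreviated 6/5.

6/5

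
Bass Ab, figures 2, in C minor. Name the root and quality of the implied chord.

Bb dominant seventh

The figures 2 indicate a seventh chord in third inversion.
In third inversion the root lies a second above the bass: a second above Ab in C minor is Bb.
The chord tones are Ab, Bb, D, F, giving Bb dominant seventh.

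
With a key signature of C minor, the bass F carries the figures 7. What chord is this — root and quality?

F minor seventh

The figures 7 indicate a seventh chord in root position.
In root position the bass is the root, so the root is F.
The chord tones are F, Ab, C, Eb, giving F minor seventh.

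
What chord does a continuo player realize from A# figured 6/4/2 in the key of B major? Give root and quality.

The figures 6/4/2 indicate a seventh chord in third inversion.
In third inversion the root lies a second above the bass: a second above A# in B major is B.
The chord tones are A#, B, D#, F#, giving B major seventh.

B major seventh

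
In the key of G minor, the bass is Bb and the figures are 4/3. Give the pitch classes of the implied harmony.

Bb, D, Eb, G

The written figures 4/3 are shorthand for 6/4/3: the 6 is implied.
A third above Bb in this key is D.
A fourth above Bb in this key is Eb.
A sixth above Bb in this key is G.
Together with the bass Bb, this spells Eb major seventh in second inversion.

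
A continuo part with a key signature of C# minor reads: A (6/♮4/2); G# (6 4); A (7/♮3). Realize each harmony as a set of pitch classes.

A, B, D, F# | G#, C#, E | A, C, E, G#

A (6/♮4/2): A, B, D, F#.
G# (6/4): G#, C#, E.
A (7/5/♮3): A, C, E, G#.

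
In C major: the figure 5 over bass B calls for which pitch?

F

Counting 4 letter steps above B lands on F; in C major, that letter is F.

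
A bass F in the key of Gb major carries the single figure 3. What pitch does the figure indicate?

Ab

Counting 2 letter steps above F lands on A; in Gb major, that letter is Ab.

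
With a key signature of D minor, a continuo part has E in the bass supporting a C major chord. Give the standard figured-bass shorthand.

E is the third of C major, so the chord is in first inversion.
A triad in first inversion is figured 6/3, conventionally abbreviated 6.

6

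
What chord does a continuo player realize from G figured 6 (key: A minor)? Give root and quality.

The figures 6 indicate a triad in first inversion.
In first inversion the root lies a sixth above the bass: a sixth above G in A minor is E.
The chord tones are G, B, E, giving E minor.

E minor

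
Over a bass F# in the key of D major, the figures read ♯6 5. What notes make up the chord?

F#, A, C#, D#

The written figures ♯6 5 are shorthand for 6/5/3: the 3 is implied.
A third above F# in this key is A.
A fifth above F# in this key is C#.
A sixth above F# in this key is D, raised to D# by the sharp.
Together with the bass F#, this spells D# half-diminished seventh in first inversion.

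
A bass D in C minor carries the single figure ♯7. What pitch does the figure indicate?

Counting 6 letter steps above D lands on C; in C minor, that letter is C.
The #7 figure raises it a semitone, giving C#.

C#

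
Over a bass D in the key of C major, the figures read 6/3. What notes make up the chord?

A third above D in this key is F.
A sixth above D in this key is B.
Together with the bass D, this spells B diminished in first inversion.

D, F, B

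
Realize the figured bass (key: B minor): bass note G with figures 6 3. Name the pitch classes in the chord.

G, B, E

A third above G in this key is B.
A sixth above G in this key is E.
Together with the bass G, this spells E minor in first inversion.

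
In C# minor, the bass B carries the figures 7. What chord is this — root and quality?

B dominant seventh

The figures 7 indicate a seventh chord in root position.
In root position the bass is the root, so the root is B.
The chord tones are B, D#, F#, A, giving B dominant seventh.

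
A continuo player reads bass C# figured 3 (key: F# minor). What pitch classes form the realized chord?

The written figures 3 are shorthand for 5/3: the 5 is implied.
A third above C# in this key is E.
A fifth above C# in this key is G#.
Together with the bass C#, this spells C# minor in root position.

C#, E, G#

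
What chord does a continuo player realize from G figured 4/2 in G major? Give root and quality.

The figures 4/2 indicate a seventh chord in third inversion.
In third inversion the root lies a second above the bass: a second above G in G major is A.
The chord tones are G, A, C, E, giving A minor seventh.

A minor seventh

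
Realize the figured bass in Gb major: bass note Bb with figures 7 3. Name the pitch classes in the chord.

The written figures 7 3 are shorthand for 7/5/3: the 5 is implied.
A third above Bb in this key is Db.
A fifth above Bb in this key is F.
A seventh above Bb in this key is Ab.
Together with the bass Bb, this spells Bb minor seventh in root position.

Bb, Db, F, Ab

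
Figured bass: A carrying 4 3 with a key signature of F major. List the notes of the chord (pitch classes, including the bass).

The written figures 4 3 are shorthand for 6/4/3: the 6 is implied.
A third above A in this key is C.
A fourth above A in this key is D.
A sixth above A in this key is F.
Together with the bass A, this spells D minor seventh in second inversion.

A, C, D, F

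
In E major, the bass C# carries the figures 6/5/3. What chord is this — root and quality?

The figures 6/5/3 indicate a seventh chord in first inversion.
In first inversion the root lies a sixth above the bass: a sixth above C# in E major is A.
The chord tones are C#, E, G#, A, giving A major seventh.

A major seventh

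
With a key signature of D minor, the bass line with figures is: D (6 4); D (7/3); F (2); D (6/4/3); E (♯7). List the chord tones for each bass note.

D (6/4): D, G, Bb.
D (7/5/3): D, F, A, C.
F (6/4/2): F, G, Bb, D.
D (6/4/3): D, F, G, Bb.
E (#7/5/3): E, G, Bb, D#.

D, G, Bb | D, F, A, C | F, G, Bb, D | D, F, G, Bb | E, G, Bb, D#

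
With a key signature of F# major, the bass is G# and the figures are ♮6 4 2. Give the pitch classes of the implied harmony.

G#, A#, C#, E

A second above G# in this key is A#.
A fourth above G# in this key is C#.
A sixth above G# in this key is E#, made natural (E) by the ♮ figure.
Together with the bass G#, this spells A# half-diminished seventh in third inversion.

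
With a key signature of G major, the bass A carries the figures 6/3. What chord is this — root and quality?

The figures 6/3 indicate a triad in first inversion.
In first inversion the root lies a sixth above the bass: a sixth above A in G major is F#.
The chord tones are A, C, F#, giving F# diminished.

F# diminished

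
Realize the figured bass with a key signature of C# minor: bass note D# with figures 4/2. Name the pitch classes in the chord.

The written figures 4/2 are shorthand for 6/4/2: the 6 is implied.
A second above D# in this key is E.
A fourth above D# in this key is G#.
A sixth above D# in this key is B.
Together with the bass D#, this spells E major seventh in third inversion.

D#, E, G#, B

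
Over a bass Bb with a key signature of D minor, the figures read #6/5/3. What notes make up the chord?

Bb, D, F, G#

A third above Bb in this key is D.
A fifth above Bb in this key is F.
A sixth above Bb in this key is G, raised to G# by the sharp.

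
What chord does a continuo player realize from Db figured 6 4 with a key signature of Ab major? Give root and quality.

G diminished

The figures 6 4 indicate a triad in second inversion.
In second inversion the root lies a fourth above the bass: a fourth above Db in Ab major is G.
The chord tones are Db, G, Bb, giving G diminished.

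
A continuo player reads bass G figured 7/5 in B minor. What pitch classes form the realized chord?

The written figures 7/5 are shorthand for 7/5/3: the 3 is implied.
A third above G in this key is B.
A fifth above G in this key is D.
A seventh above G in this key is F#.
Together with the bass G, this spells G major seventh in root position.

G, B, D, F#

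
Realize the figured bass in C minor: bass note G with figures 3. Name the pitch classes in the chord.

G, Bb, D

The written figures 3 are shorthand for 5/3: the 5 is implied.
A third above G in this key is Bb.
A fifth above G in this key is D.
Together with the bass G, this spells G minor in root position.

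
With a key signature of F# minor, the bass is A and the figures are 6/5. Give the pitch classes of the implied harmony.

A, C#, E, F#

The written figures 6/5 are shorthand for 6/5/3: the 3 is implied.
A third above A in this key is C#.
A fifth above A in this key is E.
A sixth above A in this key is F#.
Together with the bass A, this spells F# minor seventh in first inversion.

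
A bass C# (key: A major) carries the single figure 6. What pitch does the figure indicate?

A

Counting 5 letter steps above C# lands on A; in A major, that letter is A.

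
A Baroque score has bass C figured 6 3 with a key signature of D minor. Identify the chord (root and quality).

The figures 6 3 indicate a triad in first inversion.
In first inversion the root lies a sixth above the bass: a sixth above C in D minor is A.
The chord tones are C, E, A, giving A minor.

A minor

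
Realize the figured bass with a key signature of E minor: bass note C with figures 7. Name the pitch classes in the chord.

The written figures 7 are shorthand for 7/5/3: the 5/3 are implied.
A third above C in this key is E.
A fifth above C in this key is G.
A seventh above C in this key is B.
Together with the bass C, this spells C major seventh in root position.

C, E, G, B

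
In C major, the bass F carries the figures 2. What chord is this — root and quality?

G dominant seventh

The figures 2 indicate a seventh chord in third inversion.
In third inversion the root lies a second above the bass: a second above F in C major is G.
The chord tones are F, G, B, D, giving G dominant seventh.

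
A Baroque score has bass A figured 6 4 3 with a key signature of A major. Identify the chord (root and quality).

D major seventh

The figures 6 4 3 indicate a seventh chord in second inversion.
In second inversion the root lies a fourth above the bass: a fourth above A in A major is D.
The chord tones are A, C#, D, F#, giving D major seventh.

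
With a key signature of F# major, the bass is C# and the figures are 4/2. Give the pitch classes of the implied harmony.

The written figures 4/2 are shorthand for 6/4/2: the 6 is implied.
A second above C# in this key is D#.
A fourth above C# in this key is F#.
A sixth above C# in this key is A#.
Together with the bass C#, this spells D# minor seventh in third inversion.

C#, D#, F#, A#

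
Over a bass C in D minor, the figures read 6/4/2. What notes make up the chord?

C, D, F, A

A second above C in this key is D.
A fourth above C in this key is F.
A sixth above C in this key is A.
Together with the bass C, this spells D minor seventh in third inversion.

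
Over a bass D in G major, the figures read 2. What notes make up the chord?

D, E, G, B

The written figures 2 are shorthand for 6/4/2: the 6/4 are implied.
A second above D in this key is E.
A fourth above D in this key is G.
A sixth above D in this key is B.
Together with the bass D, this spells E minor seventh in third inversion.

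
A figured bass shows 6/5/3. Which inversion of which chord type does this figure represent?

Intervals of 6/5/3 above the bass form a seventh chord; the bass is the third, so this is first inversion.

seventh chord, first inversion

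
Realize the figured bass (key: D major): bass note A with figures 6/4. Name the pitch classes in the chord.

A, D, F#

A fourth above A in this key is D.
A sixth above A in this key is F#.
Together with the bass A, this spells D major in second inversion.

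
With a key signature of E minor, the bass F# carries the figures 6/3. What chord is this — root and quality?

D major

The figures 6/3 indicate a triad in first inversion.
In first inversion the root lies a sixth above the bass: a sixth above F# in E minor is D.
The chord tones are F#, A, D, giving D major.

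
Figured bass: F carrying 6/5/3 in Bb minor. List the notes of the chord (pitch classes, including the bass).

A third above F in this key is Ab.
A fifth above F in this key is C.
A sixth above F in this key is Db.
Together with the bass F, this spells Db major seventh in first inversion.

F, Ab, C, Db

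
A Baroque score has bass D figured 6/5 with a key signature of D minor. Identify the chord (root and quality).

Bb major seventh

The figures 6/5 indicate a seventh chord in first inversion.
In first inversion the root lies a sixth above the bass: a sixth above D in D minor is Bb.
The chord tones are D, F, A, Bb, giving Bb major seventh.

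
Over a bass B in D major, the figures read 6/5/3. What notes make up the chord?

A third above B in this key is D.
A fifth above B in this key is F#.
A sixth above B in this key is G.
Together with the bass B, this spells G major seventh in first inversion.

B, D, F#, G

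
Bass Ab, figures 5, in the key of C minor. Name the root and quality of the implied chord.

Ab major

The figures 5 indicate a triad in root position.
In root position the bass is the root, so the root is Ab.
The chord tones are Ab, C, Eb, giving Ab major.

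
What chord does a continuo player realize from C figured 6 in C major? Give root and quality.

The figures 6 indicate a triad in first inversion.
In first inversion the root lies a sixth above the bass: a sixth above C in C major is A.
The chord tones are C, E, A, giving A minor.

A minor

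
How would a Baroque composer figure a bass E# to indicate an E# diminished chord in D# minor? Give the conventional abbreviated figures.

no figures

E# is the root of E# diminished, so the chord is in root position.
A triad in root position is figured 5/3, conventionally abbreviated (no figures — root-position triad).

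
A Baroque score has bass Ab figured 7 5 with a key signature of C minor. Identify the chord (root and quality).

The figures 7 5 indicate a seventh chord in root position.
In root position the bass is the root, so the root is Ab.
The chord tones are Ab, C, Eb, G, giving Ab major seventh.

Ab major seventh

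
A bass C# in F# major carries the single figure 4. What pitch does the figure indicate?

F#

Counting 3 letter steps above C# lands on F; in F# major, that letter is F#.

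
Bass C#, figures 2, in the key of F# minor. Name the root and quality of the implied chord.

D major seventh

The figures 2 indicate a seventh chord in third inversion.
In third inversion the root lies a second above the bass: a second above C# in F# minor is D.
The chord tones are C#, D, F#, A, giving D major seventh.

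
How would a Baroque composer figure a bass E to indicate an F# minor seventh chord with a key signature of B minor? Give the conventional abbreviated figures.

4/2

E is the seventh of F# minor seventh, so the chord is in third inversion.
A seventh chord in third inversion is figured 6/4/2, conventionally abbreviated 4/2.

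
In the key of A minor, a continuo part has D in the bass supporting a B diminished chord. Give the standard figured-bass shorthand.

D is the third of B diminished, so the chord is in first inversion.
A triad in first inversion is figured 6/3, conventionally abbreviated 6.

6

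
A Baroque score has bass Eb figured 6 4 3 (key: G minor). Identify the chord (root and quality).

A half-diminished seventh

The figures 6 4 3 indicate a seventh chord in second inversion.
In second inversion the root lies a fourth above the bass: a fourth above Eb in G minor is A.
The chord tones are Eb, G, A, C, giving A half-diminished seventh.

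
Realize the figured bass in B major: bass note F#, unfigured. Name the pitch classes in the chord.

An unfigured bass implies 5/3.
A third above F# in this key is A#.
A fifth above F# in this key is C#.
Together with the bass F#, this spells F# major in root position.

F#, A#, C#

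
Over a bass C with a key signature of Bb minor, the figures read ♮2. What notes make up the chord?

C, D, F, Ab

The written figures ♮2 are shorthand for 6/4/2: the 6/4 are implied.
A second above C in this key is Db, made natural (D) by the ♮ figure.
A fourth above C in this key is F.
A sixth above C in this key is Ab.
Together with the bass C, this spells D half-diminished seventh in third inversion.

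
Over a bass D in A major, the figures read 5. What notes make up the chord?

The written figures 5 are shorthand for 5/3: the 3 is implied.
A third above D in this key is F#.
A fifth above D in this key is A.
Together with the bass D, this spells D major in root position.

D, F#, A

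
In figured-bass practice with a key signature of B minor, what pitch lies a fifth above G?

D

Counting 4 letter steps above G lands on D; in B minor, that letter is D.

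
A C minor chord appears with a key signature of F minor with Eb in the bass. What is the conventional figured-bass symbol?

6

Eb is the third of C minor, so the chord is in first inversion.
A triad in first inversion is figured 6/3, conventionally abbreviated 6.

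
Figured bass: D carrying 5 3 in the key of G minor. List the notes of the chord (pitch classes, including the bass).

D, F, A

A third above D in this key is F.
A fifth above D in this key is A.
Together with the bass D, this spells D minor in root position.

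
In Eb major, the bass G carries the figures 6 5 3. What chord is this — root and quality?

Eb major seventh

The figures 6 5 3 indicate a seventh chord in first inversion.
In first inversion the root lies a sixth above the bass: a sixth above G in Eb major is Eb.
The chord tones are G, Bb, D, Eb, giving Eb major seventh.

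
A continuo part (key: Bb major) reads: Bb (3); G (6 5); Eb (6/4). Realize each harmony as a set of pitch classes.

Bb (5/3): Bb, D, F.
G (6/5/3): G, Bb, D, Eb.
Eb (6/4): Eb, A, C.

Bb, D, F | G, Bb, D, Eb | Eb, A, C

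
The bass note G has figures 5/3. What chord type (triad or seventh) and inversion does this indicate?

Intervals of 5/3 above the bass form a triad; the bass is the root, so this is root position.

triad, root position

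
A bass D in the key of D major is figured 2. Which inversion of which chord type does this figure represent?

seventh chord, third inversion

2 is shorthand for 6/4/2.
Intervals of 6/4/2 above the bass form a seventh chord; the bass is the seventh, so this is third inversion.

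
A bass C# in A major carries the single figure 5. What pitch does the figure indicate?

G#

Counting 4 letter steps above C# lands on G; in A major, that letter is G#.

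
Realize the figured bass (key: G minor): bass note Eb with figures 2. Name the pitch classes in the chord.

The written figures 2 are shorthand for 6/4/2: the 6/4 are implied.
A second above Eb in this key is F.
A fourth above Eb in this key is A.
A sixth above Eb in this key is C.
Together with the bass Eb, this spells F dominant seventh in third inversion.

Eb, F, A, C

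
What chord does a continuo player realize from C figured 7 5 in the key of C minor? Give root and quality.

C minor seventh

The figures 7 5 indicate a seventh chord in root position.
In root position the bass is the root, so the root is C.
The chord tones are C, Eb, G, Bb, giving C minor seventh.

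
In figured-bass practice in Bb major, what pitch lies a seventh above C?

Counting 6 letter steps above C lands on B; in Bb major, that letter is Bb.

Bb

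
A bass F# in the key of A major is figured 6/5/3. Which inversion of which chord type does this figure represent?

Intervals of 6/5/3 above the bass form a seventh chord; the bass is the third, so this is first inversion.

seventh chord, first inversion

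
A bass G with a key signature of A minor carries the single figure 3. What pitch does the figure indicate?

B

Counting 2 letter steps above G lands on B; in A minor, that letter is B.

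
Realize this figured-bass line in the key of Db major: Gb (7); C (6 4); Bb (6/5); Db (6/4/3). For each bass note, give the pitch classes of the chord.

Gb, Bb, Db, F | C, F, Ab | Bb, Db, F, Gb | Db, F, Gb, Bb

Gb (7/5/3): Gb, Bb, Db, F.
C (6/4): C, F, Ab.
Bb (6/5/3): Bb, Db, F, Gb.
Db (6/4/3): Db, F, Gb, Bb.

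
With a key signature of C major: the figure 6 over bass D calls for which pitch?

Counting 5 letter steps above D lands on B; in C major, that letter is B.

B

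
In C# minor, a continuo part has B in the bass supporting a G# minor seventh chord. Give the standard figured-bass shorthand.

B is the third of G# minor seventh, so the chord is in first inversion.
A seventh chord in first inversion is figured 6/5/3, conventionally abbreviated 6/5.

6/5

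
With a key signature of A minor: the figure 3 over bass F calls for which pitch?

Counting 2 letter steps above F lands on A; in A minor, that letter is A.

A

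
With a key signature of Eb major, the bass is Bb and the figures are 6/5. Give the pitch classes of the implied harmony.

Bb, D, F, G

The written figures 6/5 are shorthand for 6/5/3: the 3 is implied.
A third above Bb in this key is D.
A fifth above Bb in this key is F.
A sixth above Bb in this key is G.
Together with the bass Bb, this spells G minor seventh in first inversion.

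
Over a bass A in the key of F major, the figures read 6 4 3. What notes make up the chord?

A, C, D, F

A third above A in this key is C.
A fourth above A in this key is D.
A sixth above A in this key is F.
Together with the bass A, this spells D minor seventh in second inversion.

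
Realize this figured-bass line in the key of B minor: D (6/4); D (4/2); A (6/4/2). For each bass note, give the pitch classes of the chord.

D, G, B | D, E, G, B | A, B, D, F#

D (6/4): D, G, B.
D (6/4/2): D, E, G, B.
A (6/4/2): A, B, D, F#.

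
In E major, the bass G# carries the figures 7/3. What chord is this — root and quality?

The figures 7/3 indicate a seventh chord in root position.
In root position the bass is the root, so the root is G#.
The chord tones are G#, B, D#, F#, giving G# minor seventh.

G# minor seventh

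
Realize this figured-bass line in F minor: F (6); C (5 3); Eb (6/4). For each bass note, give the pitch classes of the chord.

F, Ab, Db | C, Eb, G | Eb, Ab, C

F (6/3): F, Ab, Db.
C (5/3): C, Eb, G.
Eb (6/4): Eb, Ab, C.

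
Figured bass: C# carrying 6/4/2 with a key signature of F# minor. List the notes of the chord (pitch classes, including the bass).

A second above C# in this key is D.
A fourth above C# in this key is F#.
A sixth above C# in this key is A.
Together with the bass C#, this spells D major seventh in third inversion.

C#, D, F#, A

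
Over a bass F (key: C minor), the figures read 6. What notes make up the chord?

The written figures 6 are shorthand for 6/3: the 3 is implied.
A third above F in this key is Ab.
A sixth above F in this key is D.
Together with the bass F, this spells D diminished in first inversion.

F, Ab, D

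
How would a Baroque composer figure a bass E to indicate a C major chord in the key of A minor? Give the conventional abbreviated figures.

E is the third of C major, so the chord is in first inversion.
A triad in first inversion is figured 6/3, conventionally abbreviated 6.

6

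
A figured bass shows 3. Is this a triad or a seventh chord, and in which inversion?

3 is shorthand for 5/3.
Intervals of 5/3 above the bass form a triad; the bass is the root, so this is root position.

triad, root position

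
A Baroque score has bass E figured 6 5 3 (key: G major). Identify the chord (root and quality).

C major seventh

The figures 6 5 3 indicate a seventh chord in first inversion.
In first inversion the root lies a sixth above the bass: a sixth above E in G major is C.
The chord tones are E, G, B, C, giving C major seventh.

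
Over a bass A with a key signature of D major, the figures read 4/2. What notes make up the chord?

The written figures 4/2 are shorthand for 6/4/2: the 6 is implied.
A second above A in this key is B.
A fourth above A in this key is D.
A sixth above A in this key is F#.
Together with the bass A, this spells B minor seventh in third inversion.

A, B, D, F#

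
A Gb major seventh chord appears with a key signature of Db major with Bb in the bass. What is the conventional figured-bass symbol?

Bb is the third of Gb major seventh, so the chord is in first inversion.
A seventh chord in first inversion is figured 6/5/3, conventionally abbreviated 6/5.

6/5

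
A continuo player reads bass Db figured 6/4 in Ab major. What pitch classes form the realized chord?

Db, G, Bb

A fourth above Db in this key is G.
A sixth above Db in this key is Bb.
Together with the bass Db, this spells G diminished in second inversion.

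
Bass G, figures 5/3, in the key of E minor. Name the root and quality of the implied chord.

The figures 5/3 indicate a triad in root position.
In root position the bass is the root, so the root is G.
The chord tones are G, B, D, giving G major.

G major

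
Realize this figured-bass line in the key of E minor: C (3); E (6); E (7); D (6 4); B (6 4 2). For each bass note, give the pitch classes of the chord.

C (5/3): C, E, G.
E (6/3): E, G, C.
E (7/5/3): E, G, B, D.
D (6/4): D, G, B.
B (6/4/2): B, C, E, G.

C, E, G | E, G, C | E, G, B, D | D, G, B | B, C, E, G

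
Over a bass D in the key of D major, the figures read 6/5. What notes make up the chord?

The written figures 6/5 are shorthand for 6/5/3: the 3 is implied.
A third above D in this key is F#.
A fifth above D in this key is A.
A sixth above D in this key is B.
Together with the bass D, this spells B minor seventh in first inversion.

D, F#, A, B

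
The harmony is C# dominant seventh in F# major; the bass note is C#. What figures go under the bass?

C# is the root of C# dominant seventh, so the chord is in root position.
A seventh chord in root position is figured 7/5/3, conventionally abbreviated 7.

7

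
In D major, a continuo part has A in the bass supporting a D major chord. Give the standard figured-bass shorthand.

6/4

A is the fifth of D major, so the chord is in second inversion.
A triad in second inversion is figured 6/4, conventionally abbreviated 6/4.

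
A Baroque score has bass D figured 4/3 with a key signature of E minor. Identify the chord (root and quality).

The figures 4/3 indicate a seventh chord in second inversion.
In second inversion the root lies a fourth above the bass: a fourth above D in E minor is G.
The chord tones are D, F#, G, B, giving G major seventh.

G major seventh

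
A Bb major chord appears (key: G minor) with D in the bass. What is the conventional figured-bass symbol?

6

D is the third of Bb major, so the chord is in first inversion.
A triad in first inversion is figured 6/3, conventionally abbreviated 6.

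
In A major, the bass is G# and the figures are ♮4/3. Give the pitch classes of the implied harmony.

The written figures ♮4/3 are shorthand for 6/4/3: the 6 is implied.
A third above G# in this key is B.
A fourth above G# in this key is C#, made natural (C) by the ♮ figure.
A sixth above G# in this key is E.
Together with the bass G#, this spells C augmented major seventh in second inversion.

G#, B, C, E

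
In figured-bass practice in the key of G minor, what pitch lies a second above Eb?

Counting 1 letter step above Eb lands on F; in G minor, that letter is F.

F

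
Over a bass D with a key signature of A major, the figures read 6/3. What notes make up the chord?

A third above D in this key is F#.
A sixth above D in this key is B.
Together with the bass D, this spells B minor in first inversion.

D, F#, B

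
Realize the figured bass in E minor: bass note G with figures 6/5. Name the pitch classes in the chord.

G, B, D, E

The written figures 6/5 are shorthand for 6/5/3: the 3 is implied.
A third above G in this key is B.
A fifth above G in this key is D.
A sixth above G in this key is E.
Together with the bass G, this spells E minor seventh in first inversion.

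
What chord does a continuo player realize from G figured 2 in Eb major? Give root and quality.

The figures 2 indicate a seventh chord in third inversion.
In third inversion the root lies a second above the bass: a second above G in Eb major is Ab.
The chord tones are G, Ab, C, Eb, giving Ab major seventh.

Ab major seventh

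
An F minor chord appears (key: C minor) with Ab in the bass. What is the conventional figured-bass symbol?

Ab is the third of F minor, so the chord is in first inversion.
A triad in first inversion is figured 6/3, conventionally abbreviated 6.

6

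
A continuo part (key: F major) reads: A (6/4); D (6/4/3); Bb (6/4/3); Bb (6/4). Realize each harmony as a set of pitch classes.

A, D, F | D, F, G, Bb | Bb, D, E, G | Bb, E, G

A (6/4): A, D, F.
D (6/4/3): D, F, G, Bb.
Bb (6/4/3): Bb, D, E, G.
Bb (6/4): Bb, E, G.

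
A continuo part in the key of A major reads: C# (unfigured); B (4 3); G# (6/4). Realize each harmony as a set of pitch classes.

C#, E, G# | B, D, E, G# | G#, C#, E

C# (5/3): C#, E, G#.
B (6/4/3): B, D, E, G#.
G# (6/4): G#, C#, E.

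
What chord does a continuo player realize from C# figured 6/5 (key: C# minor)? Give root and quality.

The figures 6/5 indicate a seventh chord in first inversion.
In first inversion the root lies a sixth above the bass: a sixth above C# in C# minor is A.
The chord tones are C#, E, G#, A, giving A major seventh.

A major seventh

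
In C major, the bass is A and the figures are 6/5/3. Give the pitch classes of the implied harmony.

A third above A in this key is C.
A fifth above A in this key is E.
A sixth above A in this key is F.
Together with the bass A, this spells F major seventh in first inversion.

A, C, E, F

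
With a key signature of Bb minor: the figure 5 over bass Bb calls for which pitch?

F

Counting 4 letter steps above Bb lands on F; in Bb minor, that letter is F.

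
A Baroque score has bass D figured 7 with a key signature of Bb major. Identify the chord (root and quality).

D minor seventh

The figures 7 indicate a seventh chord in root position.
In root position the bass is the root, so the root is D.
The chord tones are D, F, A, C, giving D minor seventh.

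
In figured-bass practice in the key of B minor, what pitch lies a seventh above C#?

Counting 6 letter steps above C# lands on B; in B minor, that letter is B.

B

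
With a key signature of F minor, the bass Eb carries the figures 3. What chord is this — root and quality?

Eb major

The figures 3 indicate a triad in root position.
In root position the bass is the root, so the root is Eb.
The chord tones are Eb, G, Bb, giving Eb major.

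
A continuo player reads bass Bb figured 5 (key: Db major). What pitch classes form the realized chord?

Bb, Db, F

The written figures 5 are shorthand for 5/3: the 3 is implied.
A third above Bb in this key is Db.
A fifth above Bb in this key is F.
Together with the bass Bb, this spells Bb minor in root position.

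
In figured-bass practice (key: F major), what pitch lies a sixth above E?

C

Counting 5 letter steps above E lands on C; in F major, that letter is C.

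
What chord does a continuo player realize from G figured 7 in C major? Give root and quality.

The figures 7 indicate a seventh chord in root position.
In root position the bass is the root, so the root is G.
The chord tones are G, B, D, F, giving G dominant seventh.

G dominant seventh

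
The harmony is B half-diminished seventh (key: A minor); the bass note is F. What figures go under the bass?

4/3

F is the fifth of B half-diminished seventh, so the chord is in second inversion.
A seventh chord in second inversion is figured 6/4/3, conventionally abbreviated 4/3.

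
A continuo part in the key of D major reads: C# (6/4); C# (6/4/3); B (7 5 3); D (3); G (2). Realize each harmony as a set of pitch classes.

C#, F#, A | C#, E, F#, A | B, D, F#, A | D, F#, A | G, A, C#, E

C# (6/4): C#, F#, A.
C# (6/4/3): C#, E, F#, A.
B (7/5/3): B, D, F#, A.
D (5/3): D, F#, A.
G (6/4/2): G, A, C#, E.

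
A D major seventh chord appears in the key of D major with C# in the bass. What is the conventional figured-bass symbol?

C# is the seventh of D major seventh, so the chord is in third inversion.
A seventh chord in third inversion is figured 6/4/2, conventionally abbreviated 4/2.

4/2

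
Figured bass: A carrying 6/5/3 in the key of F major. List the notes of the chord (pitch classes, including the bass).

A, C, E, F

A third above A in this key is C.
A fifth above A in this key is E.
A sixth above A in this key is F.
Together with the bass A, this spells F major seventh in first inversion.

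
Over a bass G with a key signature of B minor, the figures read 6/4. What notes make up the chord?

G, C#, E

A fourth above G in this key is C#.
A sixth above G in this key is E.
Together with the bass G, this spells C# diminished in second inversion.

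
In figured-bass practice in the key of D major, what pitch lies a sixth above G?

E

Counting 5 letter steps above G lands on E; in D major, that letter is E.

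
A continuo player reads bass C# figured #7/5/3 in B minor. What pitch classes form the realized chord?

A third above C# in this key is E.
A fifth above C# in this key is G.
A seventh above C# in this key is B, raised to B# by the sharp.

C#, E, G, B#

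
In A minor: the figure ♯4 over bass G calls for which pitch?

Counting 3 letter steps above G lands on C; in A minor, that letter is C.
The #4 figure raises it a semitone, giving C#.

C#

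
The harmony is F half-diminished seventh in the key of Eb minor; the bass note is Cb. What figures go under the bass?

Cb is the fifth of F half-diminished seventh, so the chord is in second inversion.
A seventh chord in second inversion is figured 6/4/3, conventionally abbreviated 4/3.

4/3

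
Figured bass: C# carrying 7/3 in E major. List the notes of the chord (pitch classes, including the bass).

C#, E, G#, B

The written figures 7/3 are shorthand for 7/5/3: the 5 is implied.
A third above C# in this key is E.
A fifth above C# in this key is G#.
A seventh above C# in this key is B.
Together with the bass C#, this spells C# minor seventh in root position.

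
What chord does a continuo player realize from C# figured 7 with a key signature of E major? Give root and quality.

The figures 7 indicate a seventh chord in root position.
In root position the bass is the root, so the root is C#.
The chord tones are C#, E, G#, B, giving C# minor seventh.

C# minor seventh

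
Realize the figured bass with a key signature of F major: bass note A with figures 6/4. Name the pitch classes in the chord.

A fourth above A in this key is D.
A sixth above A in this key is F.
Together with the bass A, this spells D minor in second inversion.

A, D, F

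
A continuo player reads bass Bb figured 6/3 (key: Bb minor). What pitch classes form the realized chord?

Bb, Db, Gb

A third above Bb in this key is Db.
A sixth above Bb in this key is Gb.
Together with the bass Bb, this spells Gb major in first inversion.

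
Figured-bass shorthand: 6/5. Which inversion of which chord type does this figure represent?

seventh chord, first inversion

6/5 is shorthand for 6/5/3.
Intervals of 6/5/3 above the bass form a seventh chord; the bass is the third, so this is first inversion.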